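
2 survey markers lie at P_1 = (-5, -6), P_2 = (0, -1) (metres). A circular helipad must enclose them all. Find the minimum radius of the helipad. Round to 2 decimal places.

The smallest circle enclosing two points has them as diameter endpoints.
Centre = midpoint = (-2.5, -3.5); r² = |P_1P_2|²/4 = 50/4 = 12.5.
r = √(12.5) ≈ 3.54.

3.54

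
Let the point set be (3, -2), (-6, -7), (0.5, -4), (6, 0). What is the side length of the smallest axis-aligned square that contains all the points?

The bounding box has width 12 and height 7.
An axis-aligned square enclosing the set must have side ≥ max(width, height).
So the minimum side is max(12, 7) = 12.

12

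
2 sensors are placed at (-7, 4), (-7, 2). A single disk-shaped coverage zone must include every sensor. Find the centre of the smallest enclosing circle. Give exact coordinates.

The smallest circle enclosing two points has them as diameter endpoints.
Centre = midpoint = (-7, 3); r² = |(-7, 4)−(-7, 2)|²/4 = 4/4 = 1.
Centre = (-7, 3).

(-7, 3)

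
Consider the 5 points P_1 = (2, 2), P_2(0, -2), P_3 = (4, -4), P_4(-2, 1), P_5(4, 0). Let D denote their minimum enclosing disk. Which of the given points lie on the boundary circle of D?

The farthest pair is P_3–P_4 with squared distance 61. The circle on this segment as diameter has centre (1, -1.5) and r² = 61/4 = 15.25.
Check P_1: distance² to centre = 13.25 ≤ 15.25, so it lies inside.
All remaining points lie in this disk, and no smaller disk contains both endpoints, so this is the minimum enclosing circle.
The points at distance exactly r from the centre are P_3, P_4 — 2 points.

P_3, P_4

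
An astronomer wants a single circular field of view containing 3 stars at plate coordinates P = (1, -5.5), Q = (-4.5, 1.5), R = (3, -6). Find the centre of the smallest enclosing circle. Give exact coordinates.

(-0.75, -2.25)

Side lengths²: PQ² = 79.25, PR² = 4.25, QR² = 112.5.
Since QR² = 112.5 ≥ 79.25 + 4.25 = 83.5, the angle opposite QR is not acute, so the smallest enclosing circle has QR as diameter.
Centre = midpoint of QR = (-0.75, -2.25), r² = 112.5/4 = 28.125.
Centre = (-0.75, -2.25).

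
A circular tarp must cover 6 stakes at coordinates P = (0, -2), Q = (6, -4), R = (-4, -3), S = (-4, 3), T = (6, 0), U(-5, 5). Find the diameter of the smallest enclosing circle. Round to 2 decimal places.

14.21

The minimum enclosing circle of a finite set is fixed by two of the points (as a diameter) or three (as a circumcircle).
The farthest pair is Q–U with squared distance 202. The circle on this segment as diameter has centre (0.5, 0.5) and r² = 202/4 = 50.5.
Check P: distance² to centre = 6.5 ≤ 50.5, so it lies inside.
All remaining points lie in this disk, and no smaller disk contains both endpoints, so this is the minimum enclosing circle.
Diameter = 2r = 2√(50.5) ≈ 14.21.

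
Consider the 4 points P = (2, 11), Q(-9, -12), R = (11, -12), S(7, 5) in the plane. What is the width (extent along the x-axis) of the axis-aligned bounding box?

max x = 11, min x = -9, so width = 20.

20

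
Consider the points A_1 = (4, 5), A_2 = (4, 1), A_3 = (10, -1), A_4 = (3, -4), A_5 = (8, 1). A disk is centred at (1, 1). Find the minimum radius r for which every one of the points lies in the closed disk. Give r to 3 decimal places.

9.220

The required radius is the distance from (1, 1) to the farthest point.
Squared distances: 25, 9, 85, 29, 49.
Maximum is 85, attained at A_3.
r = √85 ≈ 9.220.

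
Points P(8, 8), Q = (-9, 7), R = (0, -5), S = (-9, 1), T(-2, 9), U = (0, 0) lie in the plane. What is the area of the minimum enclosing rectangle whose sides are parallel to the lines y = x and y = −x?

In coordinates u = x + y, v = x − y the rectangle is axis-aligned; the map (x,y)→(u,v) scales areas by 2.
u-values: 16, -2, -5, -8, 7, 0; range = 16 − (-8) = 24.
v-values: 0, -16, 5, -10, -11, 0; range = 5 − (-16) = 21.
Area = (24 × 21) / 2 = 252.

252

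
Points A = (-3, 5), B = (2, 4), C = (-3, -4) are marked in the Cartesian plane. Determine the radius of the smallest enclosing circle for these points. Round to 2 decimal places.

Side lengths²: AB² = 26, AC² = 81, BC² = 89.
Since BC² = 89 < 81 + 26 = 107, the triangle is acute, so the smallest enclosing circle is the circumcircle.
Circumcentre = (-1.3, 0.5), r² = 23.14.
r = √(23.14) ≈ 4.81.

4.81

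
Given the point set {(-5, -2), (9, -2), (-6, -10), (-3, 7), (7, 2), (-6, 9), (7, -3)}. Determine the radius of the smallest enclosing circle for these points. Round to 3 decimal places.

10.541

A smallest enclosing disk is always determined by at most three of the input points on its boundary.
The minimum enclosing circle is determined by three boundary points: (9, -2), (-6, -10), (-6, 9).
Their circumcentre is (-43/30, -0.5) with r² = 49997/450.
The farthest remaining point (7, 2) is at distance² 34817/450 ≤ 49997/450.
r = √(49997/450) ≈ 10.541.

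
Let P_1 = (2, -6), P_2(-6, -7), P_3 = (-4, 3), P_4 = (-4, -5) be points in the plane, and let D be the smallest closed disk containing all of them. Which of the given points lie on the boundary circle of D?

A smallest enclosing disk is always determined by at most three of the input points on its boundary.
The minimum enclosing circle is determined by three boundary points: P_1, P_2, P_3.
Their circumcentre is (-2.5, -2.5) with r² = 32.5.
The farthest remaining point P_4 is at distance² 8.5 ≤ 32.5.
The points at distance exactly r from the centre are P_1, P_2, P_3 — 3 points.

P_1, P_2, P_3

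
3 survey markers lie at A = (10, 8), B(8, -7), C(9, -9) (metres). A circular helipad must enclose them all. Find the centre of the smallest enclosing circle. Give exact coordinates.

Side lengths²: AB² = 229, AC² = 290, BC² = 5.
Since AC² = 290 ≥ 229 + 5 = 234, the angle opposite AC is not acute, so the smallest enclosing circle has AC as diameter.
Centre = midpoint of AC = (9.5, -0.5), r² = 290/4 = 72.5.
Centre = (9.5, -0.5).

(9.5, -0.5)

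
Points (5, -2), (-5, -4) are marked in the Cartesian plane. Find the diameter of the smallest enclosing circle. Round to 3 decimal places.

10.198

The smallest circle enclosing two points has them as diameter endpoints.
Centre = midpoint = (0, -3); r² = |(5, -2)−(-5, -4)|²/4 = 104/4 = 26.
Diameter = 2r = 2√26 ≈ 10.198.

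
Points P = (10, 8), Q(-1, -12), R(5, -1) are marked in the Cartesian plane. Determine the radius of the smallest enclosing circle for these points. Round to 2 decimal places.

Side lengths²: PQ² = 521, PR² = 106, QR² = 157.
Since PQ² = 521 ≥ 157 + 106 = 263, the angle opposite PQ is not acute, so the smallest enclosing circle has PQ as diameter.
Centre = midpoint of PQ = (4.5, -2), r² = 521/4 = 130.25.
r = √(130.25) ≈ 11.41.

11.41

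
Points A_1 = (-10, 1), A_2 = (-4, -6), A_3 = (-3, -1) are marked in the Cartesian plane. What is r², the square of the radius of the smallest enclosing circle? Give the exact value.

Side lengths²: A_1A_2² = 85, A_1A_3² = 53, A_2A_3² = 26.
Since A_1A_2² = 85 ≥ 53 + 26 = 79, the angle opposite A_1A_2 is not acute, so the smallest enclosing circle has A_1A_2 as diameter.
Centre = midpoint of A_1A_2 = (-7, -2.5), r² = 85/4 = 21.25.

21.25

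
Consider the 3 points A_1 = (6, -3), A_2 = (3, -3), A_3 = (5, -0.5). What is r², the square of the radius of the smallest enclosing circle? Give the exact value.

2.9725

Side lengths²: A_1A_2² = 9, A_1A_3² = 7.25, A_2A_3² = 10.25.
Since A_2A_3² = 10.25 < 9 + 7.25 = 16.25, the triangle is acute, so the smallest enclosing circle is the circumcircle.
Circumcentre = (4.5, -2.15), r² = 2.9725.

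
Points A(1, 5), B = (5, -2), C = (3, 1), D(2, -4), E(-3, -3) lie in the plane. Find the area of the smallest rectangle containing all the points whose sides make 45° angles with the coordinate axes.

66

In coordinates u = x + y, v = x − y the rectangle is axis-aligned; the map (x,y)→(u,v) scales areas by 2.
u-values: 6, 3, 4, -2, -6; range = 6 − (-6) = 12.
v-values: -4, 7, 2, 6, 0; range = 7 − (-4) = 11.
Area = (12 × 11) / 2 = 66.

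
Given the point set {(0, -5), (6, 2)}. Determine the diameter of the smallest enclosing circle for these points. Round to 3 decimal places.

The smallest circle enclosing two points has them as diameter endpoints.
Centre = midpoint = (3, -1.5); r² = |(0, -5)−(6, 2)|²/4 = 85/4 = 21.25.
Diameter = 2r = 2√(21.25) ≈ 9.220.

9.220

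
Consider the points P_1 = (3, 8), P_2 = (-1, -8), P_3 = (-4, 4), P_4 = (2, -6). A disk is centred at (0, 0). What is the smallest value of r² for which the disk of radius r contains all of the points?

The required radius is the distance from (0, 0) to the farthest point.
Squared distances: 73, 65, 32, 40.
Maximum is 73, attained at P_1.

73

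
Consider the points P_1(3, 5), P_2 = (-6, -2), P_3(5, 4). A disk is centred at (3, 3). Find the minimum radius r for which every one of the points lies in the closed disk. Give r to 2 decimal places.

10.30

The required radius is the distance from (3, 3) to the farthest point.
Squared distances: 4, 106, 5.
Maximum is 106, attained at P_2.
r = √106 ≈ 10.30.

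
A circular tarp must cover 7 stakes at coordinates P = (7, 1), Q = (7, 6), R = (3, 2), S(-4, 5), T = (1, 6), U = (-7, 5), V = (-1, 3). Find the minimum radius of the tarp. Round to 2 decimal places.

By Welzl's lemma the MEC is supported by two points (diametrically opposite) or three points (on a circumcircle).
The minimum enclosing circle is determined by three boundary points: P, Q, U.
Their circumcentre is (1/7, 3.5) with r² = 10441/196.
The farthest remaining point S is at distance² 3805/196 ≤ 10441/196.
r = √(10441/196) ≈ 7.30.

7.30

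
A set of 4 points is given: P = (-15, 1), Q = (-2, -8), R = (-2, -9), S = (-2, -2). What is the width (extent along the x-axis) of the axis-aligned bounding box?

13

max x = -2, min x = -15, so width = 13.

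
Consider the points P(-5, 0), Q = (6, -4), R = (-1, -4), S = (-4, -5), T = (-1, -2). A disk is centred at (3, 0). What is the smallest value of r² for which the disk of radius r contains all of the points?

74

The required radius is the distance from (3, 0) to the farthest point.
Squared distances: 64, 25, 32, 74, 20.
Maximum is 74, attained at S.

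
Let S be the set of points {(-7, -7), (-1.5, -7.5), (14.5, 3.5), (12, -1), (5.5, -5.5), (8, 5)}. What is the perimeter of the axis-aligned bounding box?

Width = max x − min x = 14.5 − (-7) = 21.5.
Height = max y − min y = 5 − (-7.5) = 12.5.
Perimeter = 2(21.5 + 12.5) = 68.

68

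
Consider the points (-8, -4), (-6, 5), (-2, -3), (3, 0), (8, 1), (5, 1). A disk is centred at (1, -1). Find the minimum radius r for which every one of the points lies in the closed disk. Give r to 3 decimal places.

9.487

The required radius is the distance from (1, -1) to the farthest point.
Squared distances: 90, 85, 13, 5, 53, 20.
Maximum is 90, attained at (-8, -4).
r = √90 ≈ 9.487.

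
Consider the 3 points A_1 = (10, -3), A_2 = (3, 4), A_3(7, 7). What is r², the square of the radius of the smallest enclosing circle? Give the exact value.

2725/98

Side lengths²: A_1A_2² = 98, A_1A_3² = 109, A_2A_3² = 25.
Since A_1A_3² = 109 < 98 + 25 = 123, the triangle is acute, so the smallest enclosing circle is the circumcircle.
Circumcentre = (109/14, 25/14), r² = 2725/98.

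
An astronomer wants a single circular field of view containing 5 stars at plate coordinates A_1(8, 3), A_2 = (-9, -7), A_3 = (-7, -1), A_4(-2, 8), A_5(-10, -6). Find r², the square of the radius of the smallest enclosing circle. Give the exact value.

101.25

A smallest enclosing disk is always determined by at most three of the input points on its boundary.
The farthest pair is A_1–A_5 with squared distance 405. The circle on this segment as diameter has centre (-1, -1.5) and r² = 405/4 = 101.25.
Check A_2: distance² to centre = 94.25 ≤ 101.25, so it lies inside.
All remaining points lie in this disk, and no smaller disk contains both endpoints, so this is the minimum enclosing circle.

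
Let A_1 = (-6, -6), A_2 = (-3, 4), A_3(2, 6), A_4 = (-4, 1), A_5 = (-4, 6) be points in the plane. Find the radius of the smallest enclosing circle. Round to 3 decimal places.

A smallest enclosing disk is always determined by at most three of the input points on its boundary.
The farthest pair is A_1–A_3 with squared distance 208. The circle on this segment as diameter has centre (-2, 0) and r² = 208/4 = 52.
Check A_2: distance² to centre = 17 ≤ 52, so it lies inside.
All remaining points lie in this disk, and no smaller disk contains both endpoints, so this is the minimum enclosing circle.
r = √52 ≈ 7.211.

7.211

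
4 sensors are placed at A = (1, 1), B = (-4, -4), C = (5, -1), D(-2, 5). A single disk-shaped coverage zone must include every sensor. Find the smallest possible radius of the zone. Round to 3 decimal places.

By Welzl's lemma the MEC is supported by two points (diametrically opposite) or three points (on a circumcircle).
The minimum enclosing circle is determined by three boundary points: B, C, D.
Their circumcentre is (-0.3, -0.1) with r² = 28.9.
The farthest remaining point A is at distance² 2.9 ≤ 28.9.
r = √(28.9) ≈ 5.376.

5.376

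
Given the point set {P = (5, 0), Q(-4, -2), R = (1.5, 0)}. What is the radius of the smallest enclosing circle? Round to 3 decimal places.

4.610

Side lengths²: PQ² = 85, PR² = 12.25, QR² = 34.25.
Since PQ² = 85 ≥ 34.25 + 12.25 = 46.5, the angle opposite PQ is not acute, so the smallest enclosing circle has PQ as diameter.
Centre = midpoint of PQ = (0.5, -1), r² = 85/4 = 21.25.
r = √(21.25) ≈ 4.610.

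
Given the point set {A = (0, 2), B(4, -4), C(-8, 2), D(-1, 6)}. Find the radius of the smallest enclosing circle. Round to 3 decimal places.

6.719

The minimum enclosing circle is determined by three boundary points: B, C, D.
Their circumcentre is (-11/6, -2/3) with r² = 1625/36.
The farthest remaining point A is at distance² 377/36 ≤ 1625/36.
r = √(1625/36) ≈ 6.719.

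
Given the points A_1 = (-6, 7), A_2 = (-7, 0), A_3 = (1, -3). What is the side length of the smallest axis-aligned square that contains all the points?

The bounding box has width 8 and height 10.
An axis-aligned square enclosing the set must have side ≥ max(width, height).
So the minimum side is max(8, 10) = 10.

10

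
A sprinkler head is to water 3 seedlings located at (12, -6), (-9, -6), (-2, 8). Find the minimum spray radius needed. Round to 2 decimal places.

Call the three points A, B, C in the order given.
Side lengths²: AB² = 441, AC² = 392, BC² = 245.
Since AB² = 441 < 392 + 245 = 637, the triangle is acute, so the smallest enclosing circle is the circumcircle.
Circumcentre = (1.5, -2.5), r² = 122.5.
r = √(122.5) ≈ 11.07.

11.07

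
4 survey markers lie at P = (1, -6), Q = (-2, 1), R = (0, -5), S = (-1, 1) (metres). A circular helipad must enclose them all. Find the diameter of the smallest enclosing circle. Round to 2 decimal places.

7.62

A smallest enclosing disk is always determined by at most three of the input points on its boundary.
The farthest pair is P–Q with squared distance 58. The circle on this segment as diameter has centre (-0.5, -2.5) and r² = 58/4 = 14.5.
Check R: distance² to centre = 6.5 ≤ 14.5, so it lies inside.
All remaining points lie in this disk, and no smaller disk contains both endpoints, so this is the minimum enclosing circle.
Diameter = 2r = 2√(14.5) ≈ 7.62.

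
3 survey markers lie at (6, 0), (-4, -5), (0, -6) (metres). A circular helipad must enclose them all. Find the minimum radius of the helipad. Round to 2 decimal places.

5.59

Call the three points A, B, C in the order given.
Side lengths²: AB² = 125, AC² = 72, BC² = 17.
Since AB² = 125 ≥ 72 + 17 = 89, the angle opposite AB is not acute, so the smallest enclosing circle has AB as diameter.
Centre = midpoint of AB = (1, -2.5), r² = 125/4 = 31.25.
r = √(31.25) ≈ 5.59.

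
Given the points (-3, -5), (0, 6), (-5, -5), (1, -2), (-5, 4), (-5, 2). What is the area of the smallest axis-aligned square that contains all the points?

The bounding box has width 6 and height 11.
An axis-aligned square enclosing the set must have side ≥ max(width, height).
So the minimum side is max(6, 11) = 11.
Area = 11² = 121.

121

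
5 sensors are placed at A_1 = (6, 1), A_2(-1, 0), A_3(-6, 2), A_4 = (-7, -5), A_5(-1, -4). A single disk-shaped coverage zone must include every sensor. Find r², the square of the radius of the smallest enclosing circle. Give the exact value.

By Welzl's lemma the MEC is supported by two points (diametrically opposite) or three points (on a circumcircle).
The farthest pair is A_1–A_4 with squared distance 205. The circle on this segment as diameter has centre (-0.5, -2) and r² = 205/4 = 51.25.
Check A_2: distance² to centre = 4.25 ≤ 51.25, so it lies inside.
All remaining points lie in this disk, and no smaller disk contains both endpoints, so this is the minimum enclosing circle.

51.25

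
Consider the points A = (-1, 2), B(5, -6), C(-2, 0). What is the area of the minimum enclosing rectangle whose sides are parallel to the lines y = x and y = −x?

In coordinates u = x + y, v = x − y the rectangle is axis-aligned; the map (x,y)→(u,v) scales areas by 2.
u-values: 1, -1, -2; range = 1 − (-2) = 3.
v-values: -3, 11, -2; range = 11 − (-3) = 14.
Area = (3 × 14) / 2 = 21.

21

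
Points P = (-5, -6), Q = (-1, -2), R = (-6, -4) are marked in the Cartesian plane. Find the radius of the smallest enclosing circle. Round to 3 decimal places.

2.838

Side lengths²: PQ² = 32, PR² = 5, QR² = 29.
Since PQ² = 32 < 29 + 5 = 34, the triangle is acute, so the smallest enclosing circle is the circumcircle.
Circumcentre = (-19/6, -23/6), r² = 145/18.
r = √(145/18) ≈ 2.838.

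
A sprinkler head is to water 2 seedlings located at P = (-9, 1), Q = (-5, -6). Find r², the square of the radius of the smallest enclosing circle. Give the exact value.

16.25

The smallest circle enclosing two points has them as diameter endpoints.
Centre = midpoint = (-7, -2.5); r² = |PQ|²/4 = 65/4 = 16.25.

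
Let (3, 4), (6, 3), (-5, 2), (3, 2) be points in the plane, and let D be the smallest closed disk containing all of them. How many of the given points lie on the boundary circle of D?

The minimum enclosing circle of a finite set is fixed by two of the points (as a diameter) or three (as a circumcircle).
The farthest pair is (6, 3)–(-5, 2) with squared distance 122. The circle on this segment as diameter has centre (0.5, 2.5) and r² = 122/4 = 30.5.
Check (3, 4): distance² to centre = 8.5 ≤ 30.5, so it lies inside.
All remaining points lie in this disk, and no smaller disk contains both endpoints, so this is the minimum enclosing circle.
The points at distance exactly r from the centre are (6, 3), (-5, 2) — 2 points.

2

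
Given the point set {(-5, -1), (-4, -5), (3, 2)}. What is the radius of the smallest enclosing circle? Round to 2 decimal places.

Call the three points A, B, C in the order given.
Side lengths²: AB² = 17, AC² = 73, BC² = 98.
Since BC² = 98 ≥ 73 + 17 = 90, the angle opposite BC is not acute, so the smallest enclosing circle has BC as diameter.
Centre = midpoint of BC = (-0.5, -1.5), r² = 98/4 = 24.5.
r = √(24.5) ≈ 4.95.

4.95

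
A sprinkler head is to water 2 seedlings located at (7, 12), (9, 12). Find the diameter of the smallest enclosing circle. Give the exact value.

The smallest circle enclosing two points has them as diameter endpoints.
Centre = midpoint = (8, 12); r² = |(7, 12)−(9, 12)|²/4 = 4/4 = 1.
Diameter = 2r = 2√1 = 2.

2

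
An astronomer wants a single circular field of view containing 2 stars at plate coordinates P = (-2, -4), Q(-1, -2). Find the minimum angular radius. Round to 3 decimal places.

1.118

The smallest circle enclosing two points has them as diameter endpoints.
Centre = midpoint = (-1.5, -3); r² = |PQ|²/4 = 5/4 = 1.25.
r = √(1.25) ≈ 1.118.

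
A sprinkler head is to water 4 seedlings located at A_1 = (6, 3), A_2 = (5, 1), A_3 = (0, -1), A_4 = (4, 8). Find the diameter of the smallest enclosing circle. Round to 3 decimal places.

9.849

The farthest pair is A_3–A_4 with squared distance 97. The circle on this segment as diameter has centre (2, 3.5) and r² = 97/4 = 24.25.
Check A_1: distance² to centre = 16.25 ≤ 24.25, so it lies inside.
All remaining points lie in this disk, and no smaller disk contains both endpoints, so this is the minimum enclosing circle.
Diameter = 2r = 2√(24.25) ≈ 9.849.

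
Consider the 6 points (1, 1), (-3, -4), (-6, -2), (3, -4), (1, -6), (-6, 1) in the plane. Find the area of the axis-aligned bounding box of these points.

x ranges over [-6, 3], width 9.
y ranges over [-6, 1], height 7.
Area = 9 × 7 = 63.

63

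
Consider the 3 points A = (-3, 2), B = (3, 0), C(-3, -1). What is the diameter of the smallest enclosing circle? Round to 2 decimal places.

Side lengths²: AB² = 40, AC² = 9, BC² = 37.
Since AB² = 40 < 37 + 9 = 46, the triangle is acute, so the smallest enclosing circle is the circumcircle.
Circumcentre = (-1/6, 0.5), r² = 185/18.
Diameter = 2r = 2√(185/18) ≈ 6.41.

6.41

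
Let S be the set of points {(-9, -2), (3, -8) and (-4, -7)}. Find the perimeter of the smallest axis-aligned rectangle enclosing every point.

36

Width = max x − min x = 3 − (-9) = 12.
Height = max y − min y = -2 − (-8) = 6.
Perimeter = 2(12 + 6) = 36.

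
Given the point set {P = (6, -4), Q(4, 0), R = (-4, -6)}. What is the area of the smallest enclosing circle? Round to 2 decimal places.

Side lengths²: PQ² = 20, PR² = 104, QR² = 100.
Since PR² = 104 < 100 + 20 = 120, the triangle is acute, so the smallest enclosing circle is the circumcircle.
Circumcentre = (9/11, -45/11), r² = 3250/121.
Area = π·r² = π·3250/121 ≈ 84.38.

84.38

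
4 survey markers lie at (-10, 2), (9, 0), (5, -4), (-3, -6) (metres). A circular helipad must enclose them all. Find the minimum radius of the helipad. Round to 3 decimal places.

9.552

A smallest enclosing disk is always determined by at most three of the input points on its boundary.
The farthest pair is (-10, 2)–(9, 0) with squared distance 365. The circle on this segment as diameter has centre (-0.5, 1) and r² = 365/4 = 91.25.
Check (5, -4): distance² to centre = 55.25 ≤ 91.25, so it lies inside.
All remaining points lie in this disk, and no smaller disk contains both endpoints, so this is the minimum enclosing circle.
r = √(91.25) ≈ 9.552.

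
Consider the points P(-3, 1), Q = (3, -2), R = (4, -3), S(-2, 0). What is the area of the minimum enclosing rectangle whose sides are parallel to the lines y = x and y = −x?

In coordinates u = x + y, v = x − y the rectangle is axis-aligned; the map (x,y)→(u,v) scales areas by 2.
u-values: -2, 1, 1, -2; range = 1 − (-2) = 3.
v-values: -4, 5, 7, -2; range = 7 − (-4) = 11.
Area = (3 × 11) / 2 = 16.5.

16.5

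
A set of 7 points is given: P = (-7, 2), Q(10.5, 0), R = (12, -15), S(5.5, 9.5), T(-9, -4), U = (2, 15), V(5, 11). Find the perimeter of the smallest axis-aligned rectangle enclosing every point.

102

Width = max x − min x = 12 − (-9) = 21.
Height = max y − min y = 15 − (-15) = 30.
Perimeter = 2(21 + 30) = 102.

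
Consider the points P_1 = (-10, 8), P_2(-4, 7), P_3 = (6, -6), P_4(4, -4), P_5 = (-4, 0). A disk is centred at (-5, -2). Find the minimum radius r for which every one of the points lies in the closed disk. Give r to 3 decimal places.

11.705

The required radius is the distance from (-5, -2) to the farthest point.
Squared distances: 125, 82, 137, 85, 5.
Maximum is 137, attained at P_3.
r = √137 ≈ 11.705.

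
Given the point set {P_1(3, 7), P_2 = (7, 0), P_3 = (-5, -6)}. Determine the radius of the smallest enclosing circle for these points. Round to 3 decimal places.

7.644

Side lengths²: P_1P_2² = 65, P_1P_3² = 233, P_2P_3² = 180.
Since P_1P_3² = 233 < 180 + 65 = 245, the triangle is acute, so the smallest enclosing circle is the circumcircle.
Circumcentre = (-23/36, 5/18), r² = 75725/1296.
r = √(75725/1296) ≈ 7.644.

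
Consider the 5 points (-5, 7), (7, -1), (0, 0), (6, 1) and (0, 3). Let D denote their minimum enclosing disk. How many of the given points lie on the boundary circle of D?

2

The minimum enclosing circle of a finite set is fixed by two of the points (as a diameter) or three (as a circumcircle).
The farthest pair is (-5, 7)–(7, -1) with squared distance 208. The circle on this segment as diameter has centre (1, 3) and r² = 208/4 = 52.
Check (0, 0): distance² to centre = 10 ≤ 52, so it lies inside.
All remaining points lie in this disk, and no smaller disk contains both endpoints, so this is the minimum enclosing circle.
The points at distance exactly r from the centre are (-5, 7), (7, -1) — 2 points.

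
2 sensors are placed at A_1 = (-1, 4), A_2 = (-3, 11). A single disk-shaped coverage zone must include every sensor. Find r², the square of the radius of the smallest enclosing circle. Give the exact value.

13.25

The smallest circle enclosing two points has them as diameter endpoints.
Centre = midpoint = (-2, 7.5); r² = |A_1A_2|²/4 = 53/4 = 13.25.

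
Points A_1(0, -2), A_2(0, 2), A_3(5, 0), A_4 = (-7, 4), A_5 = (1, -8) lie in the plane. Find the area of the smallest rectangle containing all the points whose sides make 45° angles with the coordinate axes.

In coordinates u = x + y, v = x − y the rectangle is axis-aligned; the map (x,y)→(u,v) scales areas by 2.
u-values: -2, 2, 5, -3, -7; range = 5 − (-7) = 12.
v-values: 2, -2, 5, -11, 9; range = 9 − (-11) = 20.
Area = (12 × 20) / 2 = 120.

120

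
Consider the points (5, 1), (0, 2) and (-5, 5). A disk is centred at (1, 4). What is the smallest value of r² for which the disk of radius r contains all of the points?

37

The required radius is the distance from (1, 4) to the farthest point.
Squared distances: 25, 5, 37.
Maximum is 37, attained at (-5, 5).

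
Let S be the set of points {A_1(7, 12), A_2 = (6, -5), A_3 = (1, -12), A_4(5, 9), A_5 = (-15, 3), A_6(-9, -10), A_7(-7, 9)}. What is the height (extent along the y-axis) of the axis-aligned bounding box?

max y = 12, min y = -12, so height = 24.

24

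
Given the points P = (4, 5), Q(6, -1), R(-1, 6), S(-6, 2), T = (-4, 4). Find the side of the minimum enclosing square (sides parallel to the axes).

The bounding box has width 12 and height 7.
An axis-aligned square enclosing the set must have side ≥ max(width, height).
So the minimum side is max(12, 7) = 12.

12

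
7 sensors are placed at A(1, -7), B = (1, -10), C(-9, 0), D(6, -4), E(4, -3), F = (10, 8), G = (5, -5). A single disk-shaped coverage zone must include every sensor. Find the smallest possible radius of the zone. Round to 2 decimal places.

By Welzl's lemma the MEC is supported by two points (diametrically opposite) or three points (on a circumcircle).
The minimum enclosing circle is determined by three boundary points: B, C, F.
Their circumcentre is (11/6, 5/6) with r² = 2125/18.
The farthest remaining point A is at distance² 1117/18 ≤ 2125/18.
r = √(2125/18) ≈ 10.87.

10.87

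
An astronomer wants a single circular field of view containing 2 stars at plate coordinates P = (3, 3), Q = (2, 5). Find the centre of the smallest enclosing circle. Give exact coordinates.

(2.5, 4)

The smallest circle enclosing two points has them as diameter endpoints.
Centre = midpoint = (2.5, 4); r² = |PQ|²/4 = 5/4 = 1.25.
Centre = (2.5, 4).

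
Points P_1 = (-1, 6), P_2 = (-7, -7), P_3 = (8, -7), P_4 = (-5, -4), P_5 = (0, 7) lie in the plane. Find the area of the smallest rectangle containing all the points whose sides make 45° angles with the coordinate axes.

In coordinates u = x + y, v = x − y the rectangle is axis-aligned; the map (x,y)→(u,v) scales areas by 2.
u-values: 5, -14, 1, -9, 7; range = 7 − (-14) = 21.
v-values: -7, 0, 15, -1, -7; range = 15 − (-7) = 22.
Area = (21 × 22) / 2 = 231.

231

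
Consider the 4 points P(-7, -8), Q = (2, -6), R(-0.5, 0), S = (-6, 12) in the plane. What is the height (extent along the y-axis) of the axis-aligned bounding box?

20

max y = 12, min y = -8, so height = 20.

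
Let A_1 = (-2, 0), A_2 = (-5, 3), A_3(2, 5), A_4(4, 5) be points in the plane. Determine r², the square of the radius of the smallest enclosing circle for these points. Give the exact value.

The minimum enclosing circle of a finite set is fixed by two of the points (as a diameter) or three (as a circumcircle).
The farthest pair is A_2–A_4 with squared distance 85. The circle on this segment as diameter has centre (-0.5, 4) and r² = 85/4 = 21.25.
Check A_1: distance² to centre = 18.25 ≤ 21.25, so it lies inside.
All remaining points lie in this disk, and no smaller disk contains both endpoints, so this is the minimum enclosing circle.

21.25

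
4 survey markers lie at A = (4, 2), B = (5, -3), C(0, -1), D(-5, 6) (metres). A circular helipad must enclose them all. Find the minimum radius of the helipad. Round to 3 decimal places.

The minimum enclosing circle of a finite set is fixed by two of the points (as a diameter) or three (as a circumcircle).
The farthest pair is B–D with squared distance 181. The circle on this segment as diameter has centre (0, 1.5) and r² = 181/4 = 45.25.
Check A: distance² to centre = 16.25 ≤ 45.25, so it lies inside.
All remaining points lie in this disk, and no smaller disk contains both endpoints, so this is the minimum enclosing circle.
r = √(45.25) ≈ 6.727.

6.727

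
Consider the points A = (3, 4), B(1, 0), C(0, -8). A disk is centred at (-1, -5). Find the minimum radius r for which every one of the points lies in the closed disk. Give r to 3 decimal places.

9.849

The required radius is the distance from (-1, -5) to the farthest point.
Squared distances: 97, 29, 10.
Maximum is 97, attained at A.
r = √97 ≈ 9.849.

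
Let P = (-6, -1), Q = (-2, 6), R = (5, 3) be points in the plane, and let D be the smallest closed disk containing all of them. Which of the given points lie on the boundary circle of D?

Side lengths²: PQ² = 65, PR² = 137, QR² = 58.
Since PR² = 137 ≥ 65 + 58 = 123, the angle opposite PR is not acute, so the smallest enclosing circle has PR as diameter.
Centre = midpoint of PR = (-0.5, 1), r² = 137/4 = 34.25.
The points at distance exactly r from the centre are P, R — 2 points.

P, R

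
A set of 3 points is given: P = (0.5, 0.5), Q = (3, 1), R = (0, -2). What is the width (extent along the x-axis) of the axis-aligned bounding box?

max x = 3, min x = 0, so width = 3.

3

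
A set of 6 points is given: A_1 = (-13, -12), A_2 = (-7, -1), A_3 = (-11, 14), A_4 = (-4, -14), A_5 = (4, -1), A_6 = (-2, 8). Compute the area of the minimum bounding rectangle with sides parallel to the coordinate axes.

476

x ranges over [-13, 4], width 17.
y ranges over [-14, 14], height 28.
Area = 17 × 28 = 476.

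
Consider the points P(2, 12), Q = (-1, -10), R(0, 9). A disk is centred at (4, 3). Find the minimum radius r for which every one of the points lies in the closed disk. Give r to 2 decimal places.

13.93

The required radius is the distance from (4, 3) to the farthest point.
Squared distances: 85, 194, 52.
Maximum is 194, attained at Q.
r = √194 ≈ 13.93.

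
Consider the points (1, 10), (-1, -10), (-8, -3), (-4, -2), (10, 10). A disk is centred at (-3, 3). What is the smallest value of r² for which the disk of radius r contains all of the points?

The required radius is the distance from (-3, 3) to the farthest point.
Squared distances: 65, 173, 61, 26, 218.
Maximum is 218, attained at (10, 10).

218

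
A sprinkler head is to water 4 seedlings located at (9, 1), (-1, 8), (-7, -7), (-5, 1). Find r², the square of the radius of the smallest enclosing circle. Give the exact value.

The minimum enclosing circle is determined by three boundary points: (9, 1), (-1, 8), (-7, -7).
Their circumcentre is (0.0625, -1.125) with r² = 84.39453125.
The farthest remaining point (-5, 1) is at distance² 30.14453125 ≤ 84.39453125.

84.39453125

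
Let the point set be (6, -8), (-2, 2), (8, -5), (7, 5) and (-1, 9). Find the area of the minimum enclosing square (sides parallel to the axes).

289

The bounding box has width 10 and height 17.
An axis-aligned square enclosing the set must have side ≥ max(width, height).
So the minimum side is max(10, 17) = 17.
Area = 17² = 289.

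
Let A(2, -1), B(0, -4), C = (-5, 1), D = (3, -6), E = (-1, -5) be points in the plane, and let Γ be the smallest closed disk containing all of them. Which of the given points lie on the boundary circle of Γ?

By Welzl's lemma the MEC is supported by two points (diametrically opposite) or three points (on a circumcircle).
The farthest pair is C–D with squared distance 113. The circle on this segment as diameter has centre (-1, -2.5) and r² = 113/4 = 28.25.
Check A: distance² to centre = 11.25 ≤ 28.25, so it lies inside.
All remaining points lie in this disk, and no smaller disk contains both endpoints, so this is the minimum enclosing circle.
The points at distance exactly r from the centre are C, D — 2 points.

C, D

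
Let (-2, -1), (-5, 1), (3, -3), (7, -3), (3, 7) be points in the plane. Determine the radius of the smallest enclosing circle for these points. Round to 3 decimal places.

6.550

A smallest enclosing disk is always determined by at most three of the input points on its boundary.
The minimum enclosing circle is determined by three boundary points: (-5, 1), (7, -3), (3, 7).
Their circumcentre is (20/13, 8/13) with r² = 7250/169.
The farthest remaining point (3, -3) is at distance² 2570/169 ≤ 7250/169.
r = √(7250/169) ≈ 6.550.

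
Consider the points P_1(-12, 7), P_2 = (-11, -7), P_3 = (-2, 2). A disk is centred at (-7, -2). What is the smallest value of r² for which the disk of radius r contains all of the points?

The required radius is the distance from (-7, -2) to the farthest point.
Squared distances: 106, 41, 41.
Maximum is 106, attained at P_1.

106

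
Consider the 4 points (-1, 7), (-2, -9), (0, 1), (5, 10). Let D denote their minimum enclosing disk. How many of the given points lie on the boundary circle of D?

The farthest pair is (-2, -9)–(5, 10) with squared distance 410. The circle on this segment as diameter has centre (1.5, 0.5) and r² = 410/4 = 102.5.
Check (-1, 7): distance² to centre = 48.5 ≤ 102.5, so it lies inside.
All remaining points lie in this disk, and no smaller disk contains both endpoints, so this is the minimum enclosing circle.
The points at distance exactly r from the centre are (-2, -9), (5, 10) — 2 points.

2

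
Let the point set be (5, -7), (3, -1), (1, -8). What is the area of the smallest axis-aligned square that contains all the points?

The bounding box has width 4 and height 7.
An axis-aligned square enclosing the set must have side ≥ max(width, height).
So the minimum side is max(4, 7) = 7.
Area = 7² = 49.

49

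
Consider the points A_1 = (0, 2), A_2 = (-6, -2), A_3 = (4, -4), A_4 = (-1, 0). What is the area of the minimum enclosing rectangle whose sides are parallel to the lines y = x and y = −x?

60

In coordinates u = x + y, v = x − y the rectangle is axis-aligned; the map (x,y)→(u,v) scales areas by 2.
u-values: 2, -8, 0, -1; range = 2 − (-8) = 10.
v-values: -2, -4, 8, -1; range = 8 − (-4) = 12.
Area = (10 × 12) / 2 = 60.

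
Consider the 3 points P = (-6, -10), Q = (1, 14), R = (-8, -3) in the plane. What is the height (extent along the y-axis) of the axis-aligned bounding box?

max y = 14, min y = -10, so height = 24.

24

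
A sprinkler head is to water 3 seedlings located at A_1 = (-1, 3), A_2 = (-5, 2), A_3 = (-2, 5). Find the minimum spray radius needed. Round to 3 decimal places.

Side lengths²: A_1A_2² = 17, A_1A_3² = 5, A_2A_3² = 18.
Since A_2A_3² = 18 < 17 + 5 = 22, the triangle is acute, so the smallest enclosing circle is the circumcircle.
Circumcentre = (-19/6, 19/6), r² = 85/18.
r = √(85/18) ≈ 2.173.

2.173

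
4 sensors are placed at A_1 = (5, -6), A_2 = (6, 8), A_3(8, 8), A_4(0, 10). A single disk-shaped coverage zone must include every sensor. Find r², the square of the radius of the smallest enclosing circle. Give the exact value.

A smallest enclosing disk is always determined by at most three of the input points on its boundary.
The farthest pair is A_1–A_4 with squared distance 281. The circle on this segment as diameter has centre (2.5, 2) and r² = 281/4 = 70.25.
Check A_2: distance² to centre = 48.25 ≤ 70.25, so it lies inside.
All remaining points lie in this disk, and no smaller disk contains both endpoints, so this is the minimum enclosing circle.

70.25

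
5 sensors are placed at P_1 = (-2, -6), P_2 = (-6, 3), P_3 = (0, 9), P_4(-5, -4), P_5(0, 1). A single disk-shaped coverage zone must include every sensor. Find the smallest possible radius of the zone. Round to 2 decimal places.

7.57

By Welzl's lemma the MEC is supported by two points (diametrically opposite) or three points (on a circumcircle).
The farthest pair is P_1–P_3 with squared distance 229. The circle on this segment as diameter has centre (-1, 1.5) and r² = 229/4 = 57.25.
Check P_2: distance² to centre = 27.25 ≤ 57.25, so it lies inside.
All remaining points lie in this disk, and no smaller disk contains both endpoints, so this is the minimum enclosing circle.
r = √(57.25) ≈ 7.57.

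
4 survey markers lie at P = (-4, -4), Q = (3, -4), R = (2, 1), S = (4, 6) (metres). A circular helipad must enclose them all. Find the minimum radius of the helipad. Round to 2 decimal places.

The minimum enclosing circle of a finite set is fixed by two of the points (as a diameter) or three (as a circumcircle).
The farthest pair is P–S with squared distance 164. The circle on this segment as diameter has centre (0, 1) and r² = 164/4 = 41.
Check Q: distance² to centre = 34 ≤ 41, so it lies inside.
All remaining points lie in this disk, and no smaller disk contains both endpoints, so this is the minimum enclosing circle.
r = √41 ≈ 6.40.

6.40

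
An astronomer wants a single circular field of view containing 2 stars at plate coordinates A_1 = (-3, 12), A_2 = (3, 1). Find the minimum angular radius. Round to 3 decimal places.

The smallest circle enclosing two points has them as diameter endpoints.
Centre = midpoint = (0, 6.5); r² = |A_1A_2|²/4 = 157/4 = 39.25.
r = √(39.25) ≈ 6.265.

6.265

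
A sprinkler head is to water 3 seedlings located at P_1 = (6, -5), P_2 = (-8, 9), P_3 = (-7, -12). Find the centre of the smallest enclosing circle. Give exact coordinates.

(-4.35, -1.35)

Side lengths²: P_1P_2² = 392, P_1P_3² = 218, P_2P_3² = 442.
Since P_2P_3² = 442 < 392 + 218 = 610, the triangle is acute, so the smallest enclosing circle is the circumcircle.
Circumcentre = (-4.35, -1.35), r² = 120.445.
Centre = (-4.35, -1.35).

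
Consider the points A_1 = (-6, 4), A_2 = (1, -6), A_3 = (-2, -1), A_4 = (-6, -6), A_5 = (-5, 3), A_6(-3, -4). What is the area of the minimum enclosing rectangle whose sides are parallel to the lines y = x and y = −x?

In coordinates u = x + y, v = x − y the rectangle is axis-aligned; the map (x,y)→(u,v) scales areas by 2.
u-values: -2, -5, -3, -12, -2, -7; range = -2 − (-12) = 10.
v-values: -10, 7, -1, 0, -8, 1; range = 7 − (-10) = 17.
Area = (10 × 17) / 2 = 85.

85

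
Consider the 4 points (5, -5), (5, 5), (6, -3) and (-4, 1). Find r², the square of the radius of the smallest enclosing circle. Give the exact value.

1261/36

By Welzl's lemma the MEC is supported by two points (diametrically opposite) or three points (on a circumcircle).
The minimum enclosing circle is determined by three boundary points: (5, -5), (5, 5), (-4, 1).
Their circumcentre is (11/6, 0) with r² = 1261/36.
The farthest remaining point (6, -3) is at distance² 949/36 ≤ 1261/36.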